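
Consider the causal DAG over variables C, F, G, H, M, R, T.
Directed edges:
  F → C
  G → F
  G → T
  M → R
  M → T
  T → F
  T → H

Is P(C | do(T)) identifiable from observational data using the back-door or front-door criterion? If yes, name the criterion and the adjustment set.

desc(T)\{T}={C,F,H}; candidates ⊆ {G,M,R}.
size 0: {}; under {} T still reaches {C,F,G,M,R} ∋ C.
{G}: T⊥C given {G} in G with T→· removed — back-door holds.
P(C|do(T)) = Σ_{G} P(C|T,G)·P(G).

P(C|do(T)): backdoor, adjust for {G}.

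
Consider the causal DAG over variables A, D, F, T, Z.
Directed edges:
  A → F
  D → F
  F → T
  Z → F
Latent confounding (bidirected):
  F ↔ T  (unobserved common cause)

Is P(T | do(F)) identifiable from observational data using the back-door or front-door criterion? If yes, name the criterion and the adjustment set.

P(T|do(F)): not identifiable (no BD/FD set).

desc(F)\{F}={T}; candidates ⊆ {A,D,Z}.
F↔T: latent back-door arc(s) into F.
size 0: {}; under {} F still reaches {A,D,T,Z} ∋ T.
size 1: {A}, {D}, {Z}; under {A} F still reaches {D,T,Z} ∋ T.
size 2: {A,D}, {A,Z}, {D,Z}; under {A,D} F still reaches {T,Z} ∋ T.
F↔T cannot be blocked by any observed set — no back-door set.
No mediator lies on a directed F→…→T path.
Neither criterion identifies P(T|do(F)) in this graph.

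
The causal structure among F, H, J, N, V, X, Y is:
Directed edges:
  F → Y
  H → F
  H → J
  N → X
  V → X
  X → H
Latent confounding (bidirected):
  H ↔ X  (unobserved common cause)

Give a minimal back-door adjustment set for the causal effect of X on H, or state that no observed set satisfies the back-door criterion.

X→H: no observed back-door set.

desc(X)\{X}={F,H,J,Y}; candidates ⊆ {N,V}.
X↔H: latent back-door arc(s) into X.
size 0: {}; under {} X still reaches {F,H,J,N,V,Y} ∋ H.
size 1: {N}, {V}; under {N} X still reaches {F,H,J,V,Y} ∋ H.
size 2: {N,V}; under {N,V} X still reaches {F,H,J,Y} ∋ H.
X↔H cannot be blocked by any observed set — no back-door set.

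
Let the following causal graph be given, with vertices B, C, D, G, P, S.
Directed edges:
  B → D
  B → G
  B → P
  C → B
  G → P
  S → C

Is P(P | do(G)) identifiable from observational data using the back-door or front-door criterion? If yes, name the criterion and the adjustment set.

desc(G)\{G}={P}; candidates ⊆ {B,C,D,S}.
size 0: {}; under {} G still reaches {B,C,D,P,S} ∋ P.
{B}: G⊥P given {B} in G with G→· removed — back-door holds.
P(P|do(G)) = Σ_{B} P(P|G,B)·P(B).

P(P|do(G)): backdoor, adjust for {B}.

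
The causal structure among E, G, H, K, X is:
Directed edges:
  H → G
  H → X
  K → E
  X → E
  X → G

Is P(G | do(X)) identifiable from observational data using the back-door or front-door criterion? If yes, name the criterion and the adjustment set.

desc(X)\{X}={E,G}; candidates ⊆ {H,K}.
size 0: {}; under {} X still reaches {G,H} ∋ G.
{H}: X⊥G given {H} in G with X→· removed — back-door holds.
P(G|do(X)) = Σ_{H} P(G|X,H)·P(H).

P(G|do(X)): backdoor, adjust for {H}.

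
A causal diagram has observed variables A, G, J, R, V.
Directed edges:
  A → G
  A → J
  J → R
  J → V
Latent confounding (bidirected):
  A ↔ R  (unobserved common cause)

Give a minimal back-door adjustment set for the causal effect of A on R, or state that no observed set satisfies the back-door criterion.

desc(A)\{A}={G,J,R,V}; candidates ⊆ {—}.
A↔R: latent back-door arc(s) into A.
size 0: {}; under {} A still reaches {R} ∋ R.
A↔R cannot be blocked by any observed set — no back-door set.

A→R: no observed back-door set.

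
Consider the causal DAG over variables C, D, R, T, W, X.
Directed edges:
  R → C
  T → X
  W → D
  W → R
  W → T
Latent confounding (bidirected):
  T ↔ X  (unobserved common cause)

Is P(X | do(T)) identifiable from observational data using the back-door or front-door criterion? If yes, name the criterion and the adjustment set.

P(X|do(T)): not identifiable (no BD/FD set).

desc(T)\{T}={X}; candidates ⊆ {C,D,R,W}.
T↔X: latent back-door arc(s) into T.
size 0: {}; under {} T still reaches {C,D,R,W,X} ∋ X.
size 1: {C}, {D}, {R} …(+1); under {C} T still reaches {D,R,W,X} ∋ X.
size 2: {C,D}, {C,R}, {C,W} …(+3); under {C,D} T still reaches {R,W,X} ∋ X.
T↔X cannot be blocked by any observed set — no back-door set.
No mediator lies on a directed T→…→X path.
Neither criterion identifies P(X|do(T)) in this graph.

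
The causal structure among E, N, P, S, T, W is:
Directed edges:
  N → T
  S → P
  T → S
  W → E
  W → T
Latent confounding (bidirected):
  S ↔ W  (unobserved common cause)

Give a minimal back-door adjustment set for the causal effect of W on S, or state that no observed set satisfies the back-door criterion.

desc(W)\{W}={E,P,S,T}; candidates ⊆ {N}.
W↔S: latent back-door arc(s) into W.
size 0: {}; under {} W still reaches {P,S} ∋ S.
size 1: {N}; under {N} W still reaches {P,S} ∋ S.
W↔S cannot be blocked by any observed set — no back-door set.

W→S: no observed back-door set.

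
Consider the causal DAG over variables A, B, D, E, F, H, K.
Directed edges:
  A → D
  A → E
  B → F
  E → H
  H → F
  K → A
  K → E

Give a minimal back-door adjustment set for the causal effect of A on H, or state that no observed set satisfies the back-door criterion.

A→H: minimal back-door set {K}.

desc(A)\{A}={D,E,F,H}; candidates ⊆ {B,K}.
size 0: {}; under {} A still reaches {E,F,H,K} ∋ H.
{K}: A⊥H given {K} in G with A→· removed — back-door holds.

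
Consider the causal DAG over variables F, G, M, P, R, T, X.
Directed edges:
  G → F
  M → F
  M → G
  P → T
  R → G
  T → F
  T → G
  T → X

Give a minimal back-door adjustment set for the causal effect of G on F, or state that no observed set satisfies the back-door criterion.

desc(G)\{G}={F}; candidates ⊆ {M,P,R,T,X}.
size 0: {}; under {} G still reaches {F,M,P,R,T,X} ∋ F.
size 1: {M}, {P}, {R} …(+2); under {M} G still reaches {F,P,R,T,X} ∋ F.
{M,T}: G⊥F given {M,T} in G with G→· removed — back-door holds.

G→F: minimal back-door set {M, T}.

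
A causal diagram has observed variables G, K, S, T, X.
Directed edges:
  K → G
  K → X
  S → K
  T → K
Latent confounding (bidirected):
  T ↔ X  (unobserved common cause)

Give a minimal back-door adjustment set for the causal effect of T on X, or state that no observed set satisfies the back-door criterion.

desc(T)\{T}={G,K,X}; candidates ⊆ {S}.
T↔X: latent back-door arc(s) into T.
size 0: {}; under {} T still reaches {X} ∋ X.
size 1: {S}; under {S} T still reaches {X} ∋ X.
T↔X cannot be blocked by any observed set — no back-door set.

T→X: no observed back-door set.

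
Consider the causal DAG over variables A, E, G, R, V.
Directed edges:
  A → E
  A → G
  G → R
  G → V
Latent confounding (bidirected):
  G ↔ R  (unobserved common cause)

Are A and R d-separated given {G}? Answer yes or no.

No — A and R are d-connected given {G}.

Bayes-Ball from A | {G} reaches {E,R}.
R ∈ reach(A|{G}) ⇒ A ⊥̸ R | {G}.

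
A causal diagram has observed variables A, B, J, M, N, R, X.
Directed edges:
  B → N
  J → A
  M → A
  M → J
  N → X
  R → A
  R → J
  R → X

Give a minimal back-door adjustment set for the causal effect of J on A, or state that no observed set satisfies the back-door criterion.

J→A: minimal back-door set {M, R}.

desc(J)\{J}={A}; candidates ⊆ {B,M,N,R,X}.
size 0: {}; under {} J still reaches {A,M,R,X} ∋ A.
size 1: {B}, {M}, {N} …(+2); under {B} J still reaches {A,M,R,X} ∋ A.
{M,R}: J⊥A given {M,R} in G with J→· removed — back-door holds.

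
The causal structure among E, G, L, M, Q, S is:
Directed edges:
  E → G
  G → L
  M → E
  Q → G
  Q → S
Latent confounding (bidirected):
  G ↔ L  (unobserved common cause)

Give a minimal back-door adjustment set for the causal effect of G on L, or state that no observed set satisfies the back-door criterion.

desc(G)\{G}={L}; candidates ⊆ {E,M,Q,S}.
G↔L: latent back-door arc(s) into G.
size 0: {}; under {} G still reaches {E,L,M,Q,S} ∋ L.
size 1: {E}, {M}, {Q} …(+1); under {E} G still reaches {L,Q,S} ∋ L.
size 2: {E,M}, {E,Q}, {E,S} …(+3); under {E,M} G still reaches {L,Q,S} ∋ L.
G↔L cannot be blocked by any observed set — no back-door set.

G→L: no observed back-door set.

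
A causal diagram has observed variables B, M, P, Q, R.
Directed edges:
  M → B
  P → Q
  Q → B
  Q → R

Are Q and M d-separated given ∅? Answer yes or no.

Yes — Q ⊥ M | ∅.

Bayes-Ball from Q | ∅ reaches {B,P,R}.
M ∉ reach(Q|∅) ⇒ Q ⊥ M | ∅.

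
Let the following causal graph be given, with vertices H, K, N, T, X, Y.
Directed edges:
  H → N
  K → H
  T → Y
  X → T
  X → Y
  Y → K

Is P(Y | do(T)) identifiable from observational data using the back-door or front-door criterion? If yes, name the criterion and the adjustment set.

desc(T)\{T}={H,K,N,Y}; candidates ⊆ {X}.
size 0: {}; under {} T still reaches {H,K,N,X,Y} ∋ Y.
{X}: T⊥Y given {X} in G with T→· removed — back-door holds.
P(Y|do(T)) = Σ_{X} P(Y|T,X)·P(X).

P(Y|do(T)): backdoor, adjust for {X}.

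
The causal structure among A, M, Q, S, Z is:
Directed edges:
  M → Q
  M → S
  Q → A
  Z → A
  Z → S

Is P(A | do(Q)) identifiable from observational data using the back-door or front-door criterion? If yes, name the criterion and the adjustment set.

desc(Q)\{Q}={A}; candidates ⊆ {M,S,Z}.
∅: Q⊥A given ∅ in G with Q→· removed — back-door holds.
P(A|do(Q)) = P(A|Q) — no adjustment needed.

P(A|do(Q)): backdoor, adjust for ∅.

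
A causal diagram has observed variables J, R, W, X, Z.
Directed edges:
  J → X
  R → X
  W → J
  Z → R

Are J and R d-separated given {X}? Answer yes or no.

Bayes-Ball from J | {X} reaches {R,W,Z}.
R ∈ reach(J|{X}) ⇒ J ⊥̸ R | {X}.

No — J and R are d-connected given {X}.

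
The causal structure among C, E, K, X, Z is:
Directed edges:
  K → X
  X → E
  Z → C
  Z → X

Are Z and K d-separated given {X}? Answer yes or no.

Bayes-Ball from Z | {X} reaches {C,K}.
K ∈ reach(Z|{X}) ⇒ Z ⊥̸ K | {X}.

No — Z and K are d-connected given {X}.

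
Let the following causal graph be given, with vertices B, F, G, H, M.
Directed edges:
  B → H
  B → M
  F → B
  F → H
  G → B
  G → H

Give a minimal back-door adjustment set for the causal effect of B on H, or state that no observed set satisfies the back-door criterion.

desc(B)\{B}={H,M}; candidates ⊆ {F,G}.
size 0: {}; under {} B still reaches {F,G,H} ∋ H.
size 1: {F}, {G}; under {F} B still reaches {G,H} ∋ H.
{F,G}: B⊥H given {F,G} in G with B→· removed — back-door holds.

B→H: minimal back-door set {F, G}.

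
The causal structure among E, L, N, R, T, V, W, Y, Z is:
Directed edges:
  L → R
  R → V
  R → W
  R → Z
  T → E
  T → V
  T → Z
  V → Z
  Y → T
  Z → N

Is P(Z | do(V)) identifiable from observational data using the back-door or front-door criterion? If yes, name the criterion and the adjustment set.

desc(V)\{V}={N,Z}; candidates ⊆ {E,L,R,T,W,Y}.
size 0: {}; under {} V still reaches {E,L,N,R,T,W,Y,Z} ∋ Z.
size 1: {E}, {L}, {R} …(+3); under {E} V still reaches {L,N,R,T,W,Y,Z} ∋ Z.
{R,T}: V⊥Z given {R,T} in G with V→· removed — back-door holds.
P(Z|do(V)) = Σ_{R,T} P(Z|V,R,T)·P(R,T).

P(Z|do(V)): backdoor, adjust for {R, T}.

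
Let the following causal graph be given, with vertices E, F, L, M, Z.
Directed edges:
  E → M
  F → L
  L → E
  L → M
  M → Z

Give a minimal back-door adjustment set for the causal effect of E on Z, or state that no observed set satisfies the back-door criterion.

E→Z: minimal back-door set {L}.

desc(E)\{E}={M,Z}; candidates ⊆ {F,L}.
size 0: {}; under {} E still reaches {F,L,M,Z} ∋ Z.
{L}: E⊥Z given {L} in G with E→· removed — back-door holds.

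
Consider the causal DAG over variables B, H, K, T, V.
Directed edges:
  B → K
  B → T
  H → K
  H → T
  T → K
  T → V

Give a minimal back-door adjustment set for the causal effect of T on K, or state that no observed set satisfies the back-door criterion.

desc(T)\{T}={K,V}; candidates ⊆ {B,H}.
size 0: {}; under {} T still reaches {B,H,K} ∋ K.
size 1: {B}, {H}; under {B} T still reaches {H,K} ∋ K.
{B,H}: T⊥K given {B,H} in G with T→· removed — back-door holds.

T→K: minimal back-door set {B, H}.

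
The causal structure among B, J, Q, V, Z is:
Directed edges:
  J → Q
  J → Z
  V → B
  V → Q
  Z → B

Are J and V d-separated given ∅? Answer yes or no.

Yes — J ⊥ V | ∅.

Bayes-Ball from J | ∅ reaches {B,Q,Z}.
V ∉ reach(J|∅) ⇒ J ⊥ V | ∅.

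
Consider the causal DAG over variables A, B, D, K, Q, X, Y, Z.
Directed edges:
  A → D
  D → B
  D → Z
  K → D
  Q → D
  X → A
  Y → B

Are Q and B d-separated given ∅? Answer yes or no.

Bayes-Ball from Q | ∅ reaches {B,D,Z}.
B ∈ reach(Q|∅) ⇒ Q ⊥̸ B | ∅.

No — Q and B are d-connected given ∅.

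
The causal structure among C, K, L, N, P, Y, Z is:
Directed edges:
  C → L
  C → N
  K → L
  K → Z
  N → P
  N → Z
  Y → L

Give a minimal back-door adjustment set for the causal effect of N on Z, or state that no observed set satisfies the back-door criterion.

desc(N)\{N}={P,Z}; candidates ⊆ {C,K,L,Y}.
∅: N⊥Z given ∅ in G with N→· removed — back-door holds.

N→Z: minimal back-door set ∅.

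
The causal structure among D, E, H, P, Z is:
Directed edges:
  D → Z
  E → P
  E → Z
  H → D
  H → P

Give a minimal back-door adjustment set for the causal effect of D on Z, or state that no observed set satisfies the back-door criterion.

desc(D)\{D}={Z}; candidates ⊆ {E,H,P}.
∅: D⊥Z given ∅ in G with D→· removed — back-door holds.

D→Z: minimal back-door set ∅.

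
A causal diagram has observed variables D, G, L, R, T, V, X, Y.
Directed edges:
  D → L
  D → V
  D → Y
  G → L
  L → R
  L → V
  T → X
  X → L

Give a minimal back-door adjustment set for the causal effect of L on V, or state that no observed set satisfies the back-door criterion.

desc(L)\{L}={R,V}; candidates ⊆ {D,G,T,X,Y}.
size 0: {}; under {} L still reaches {D,G,T,V,X,Y} ∋ V.
{D}: L⊥V given {D} in G with L→· removed — back-door holds.

L→V: minimal back-door set {D}.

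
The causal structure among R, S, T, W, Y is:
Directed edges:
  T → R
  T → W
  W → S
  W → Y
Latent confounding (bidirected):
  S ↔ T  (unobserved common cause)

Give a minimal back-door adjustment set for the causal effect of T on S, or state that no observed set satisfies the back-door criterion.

desc(T)\{T}={R,S,W,Y}; candidates ⊆ {—}.
T↔S: latent back-door arc(s) into T.
size 0: {}; under {} T still reaches {S} ∋ S.
T↔S cannot be blocked by any observed set — no back-door set.

T→S: no observed back-door set.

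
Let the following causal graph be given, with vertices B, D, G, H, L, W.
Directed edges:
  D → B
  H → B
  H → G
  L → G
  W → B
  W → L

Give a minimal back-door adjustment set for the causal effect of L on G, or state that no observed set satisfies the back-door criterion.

desc(L)\{L}={G}; candidates ⊆ {B,D,H,W}.
∅: L⊥G given ∅ in G with L→· removed — back-door holds.

L→G: minimal back-door set ∅.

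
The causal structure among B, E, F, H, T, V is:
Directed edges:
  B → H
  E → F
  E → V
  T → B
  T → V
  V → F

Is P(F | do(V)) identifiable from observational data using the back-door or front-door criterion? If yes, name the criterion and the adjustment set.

P(F|do(V)): backdoor, adjust for {E}.

desc(V)\{V}={F}; candidates ⊆ {B,E,H,T}.
size 0: {}; under {} V still reaches {B,E,F,H,T} ∋ F.
{E}: V⊥F given {E} in G with V→· removed — back-door holds.
P(F|do(V)) = Σ_{E} P(F|V,E)·P(E).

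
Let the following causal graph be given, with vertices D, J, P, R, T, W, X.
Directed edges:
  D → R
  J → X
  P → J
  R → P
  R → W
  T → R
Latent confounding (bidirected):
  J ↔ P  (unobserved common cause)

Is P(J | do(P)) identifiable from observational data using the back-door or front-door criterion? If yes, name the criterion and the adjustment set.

P(J|do(P)): not identifiable (no BD/FD set).

desc(P)\{P}={J,X}; candidates ⊆ {D,R,T,W}.
P↔J: latent back-door arc(s) into P.
size 0: {}; under {} P still reaches {D,J,R,T,W,X} ∋ J.
size 1: {D}, {R}, {T} …(+1); under {D} P still reaches {J,R,T,W,X} ∋ J.
size 2: {D,R}, {D,T}, {D,W} …(+3); under {D,R} P still reaches {J,X} ∋ J.
P↔J cannot be blocked by any observed set — no back-door set.
No mediator lies on a directed P→…→J path.
Neither criterion identifies P(J|do(P)) in this graph.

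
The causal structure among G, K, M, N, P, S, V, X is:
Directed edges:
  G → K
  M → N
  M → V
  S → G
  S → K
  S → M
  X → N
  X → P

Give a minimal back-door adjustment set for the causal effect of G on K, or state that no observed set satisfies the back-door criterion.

G→K: minimal back-door set {S}.

desc(G)\{G}={K}; candidates ⊆ {M,N,P,S,V,X}.
size 0: {}; under {} G still reaches {K,M,N,S,V} ∋ K.
{S}: G⊥K given {S} in G with G→· removed — back-door holds.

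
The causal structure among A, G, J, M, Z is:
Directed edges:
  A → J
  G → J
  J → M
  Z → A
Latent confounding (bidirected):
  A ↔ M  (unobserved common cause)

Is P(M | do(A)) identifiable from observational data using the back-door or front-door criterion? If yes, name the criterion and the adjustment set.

P(M|do(A)): frontdoor, adjust for {J}.

desc(A)\{A}={J,M}; candidates ⊆ {G,Z}.
A↔M: latent back-door arc(s) into A.
size 0: {}; under {} A still reaches {M,Z} ∋ M.
size 1: {G}, {Z}; under {G} A still reaches {M,Z} ∋ M.
size 2: {G,Z}; under {G,Z} A still reaches {M} ∋ M.
A↔M cannot be blocked by any observed set — no back-door set.
{J}: (i) intercepts every directed A→M path; (ii) no back-door A→{J}; (iii) {A} blocks every back-door {J}→M. Front-door holds.
P(M|do(A)) = Σ_{J} P(J|A) Σ_{A'} P(M|J,A')P(A').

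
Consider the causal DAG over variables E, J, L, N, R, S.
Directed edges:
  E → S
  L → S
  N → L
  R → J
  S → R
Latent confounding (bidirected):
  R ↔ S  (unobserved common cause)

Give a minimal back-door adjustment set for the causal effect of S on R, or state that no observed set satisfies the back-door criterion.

S→R: no observed back-door set.

desc(S)\{S}={J,R}; candidates ⊆ {E,L,N}.
S↔R: latent back-door arc(s) into S.
size 0: {}; under {} S still reaches {E,J,L,N,R} ∋ R.
size 1: {E}, {L}, {N}; under {E} S still reaches {J,L,N,R} ∋ R.
size 2: {E,L}, {E,N}, {L,N}; under {E,L} S still reaches {J,R} ∋ R.
S↔R cannot be blocked by any observed set — no back-door set.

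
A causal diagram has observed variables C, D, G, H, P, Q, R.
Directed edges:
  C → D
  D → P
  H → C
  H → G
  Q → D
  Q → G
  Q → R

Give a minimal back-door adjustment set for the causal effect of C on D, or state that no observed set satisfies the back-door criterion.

C→D: minimal back-door set ∅.

desc(C)\{C}={D,P}; candidates ⊆ {G,H,Q,R}.
∅: C⊥D given ∅ in G with C→· removed — back-door holds.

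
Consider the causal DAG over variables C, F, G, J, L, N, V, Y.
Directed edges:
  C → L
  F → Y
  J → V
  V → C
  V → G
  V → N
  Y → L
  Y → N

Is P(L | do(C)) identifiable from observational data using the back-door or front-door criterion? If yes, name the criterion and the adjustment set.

desc(C)\{C}={L}; candidates ⊆ {F,G,J,N,V,Y}.
∅: C⊥L given ∅ in G with C→· removed — back-door holds.
P(L|do(C)) = P(L|C) — no adjustment needed.

P(L|do(C)): backdoor, adjust for ∅.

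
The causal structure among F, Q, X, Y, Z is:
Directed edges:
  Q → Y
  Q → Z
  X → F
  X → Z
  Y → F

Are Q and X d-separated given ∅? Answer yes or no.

Bayes-Ball from Q | ∅ reaches {F,Y,Z}.
X ∉ reach(Q|∅) ⇒ Q ⊥ X | ∅.

Yes — Q ⊥ X | ∅.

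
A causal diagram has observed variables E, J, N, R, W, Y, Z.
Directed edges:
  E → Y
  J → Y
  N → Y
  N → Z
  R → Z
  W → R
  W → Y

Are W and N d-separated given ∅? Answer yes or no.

Yes — W ⊥ N | ∅.

Bayes-Ball from W | ∅ reaches {R,Y,Z}.
N ∉ reach(W|∅) ⇒ W ⊥ N | ∅.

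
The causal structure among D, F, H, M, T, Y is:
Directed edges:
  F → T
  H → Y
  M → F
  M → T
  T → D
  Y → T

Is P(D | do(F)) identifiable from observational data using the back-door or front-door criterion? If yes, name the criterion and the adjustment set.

desc(F)\{F}={D,T}; candidates ⊆ {H,M,Y}.
size 0: {}; under {} F still reaches {D,M,T} ∋ D.
{M}: F⊥D given {M} in G with F→· removed — back-door holds.
P(D|do(F)) = Σ_{M} P(D|F,M)·P(M).

P(D|do(F)): backdoor, adjust for {M}.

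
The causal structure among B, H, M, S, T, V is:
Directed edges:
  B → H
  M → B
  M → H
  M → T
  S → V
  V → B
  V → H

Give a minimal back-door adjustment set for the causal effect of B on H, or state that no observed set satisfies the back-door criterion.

B→H: minimal back-door set {M, V}.

desc(B)\{B}={H}; candidates ⊆ {M,S,T,V}.
size 0: {}; under {} B still reaches {H,M,S,T,V} ∋ H.
size 1: {M}, {S}, {T} …(+1); under {M} B still reaches {H,S,V} ∋ H.
{M,V}: B⊥H given {M,V} in G with B→· removed — back-door holds.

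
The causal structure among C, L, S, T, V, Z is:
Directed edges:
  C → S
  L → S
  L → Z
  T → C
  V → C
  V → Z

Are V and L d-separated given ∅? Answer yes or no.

Yes — V ⊥ L | ∅.

Bayes-Ball from V | ∅ reaches {C,S,Z}.
L ∉ reach(V|∅) ⇒ V ⊥ L | ∅.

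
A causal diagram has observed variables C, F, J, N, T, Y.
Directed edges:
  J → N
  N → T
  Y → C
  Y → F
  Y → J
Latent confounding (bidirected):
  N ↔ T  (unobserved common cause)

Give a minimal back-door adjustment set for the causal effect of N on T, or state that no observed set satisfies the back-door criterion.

desc(N)\{N}={T}; candidates ⊆ {C,F,J,Y}.
N↔T: latent back-door arc(s) into N.
size 0: {}; under {} N still reaches {C,F,J,T,Y} ∋ T.
size 1: {C}, {F}, {J} …(+1); under {C} N still reaches {F,J,T,Y} ∋ T.
size 2: {C,F}, {C,J}, {C,Y} …(+3); under {C,F} N still reaches {J,T,Y} ∋ T.
N↔T cannot be blocked by any observed set — no back-door set.

N→T: no observed back-door set.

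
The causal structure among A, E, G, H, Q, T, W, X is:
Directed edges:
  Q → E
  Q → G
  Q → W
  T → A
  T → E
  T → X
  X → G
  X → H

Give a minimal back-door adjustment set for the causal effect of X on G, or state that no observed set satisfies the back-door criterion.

X→G: minimal back-door set ∅.

desc(X)\{X}={G,H}; candidates ⊆ {A,E,Q,T,W}.
∅: X⊥G given ∅ in G with X→· removed — back-door holds.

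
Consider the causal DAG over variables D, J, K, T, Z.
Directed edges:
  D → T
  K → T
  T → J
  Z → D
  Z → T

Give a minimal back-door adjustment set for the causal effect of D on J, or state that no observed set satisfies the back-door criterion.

desc(D)\{D}={J,T}; candidates ⊆ {K,Z}.
size 0: {}; under {} D still reaches {J,T,Z} ∋ J.
{Z}: D⊥J given {Z} in G with D→· removed — back-door holds.

D→J: minimal back-door set {Z}.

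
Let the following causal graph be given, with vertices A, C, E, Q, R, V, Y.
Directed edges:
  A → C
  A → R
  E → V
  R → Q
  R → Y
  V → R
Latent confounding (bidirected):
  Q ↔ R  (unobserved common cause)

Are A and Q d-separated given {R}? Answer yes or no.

No — A and Q are d-connected given {R}.

Bayes-Ball from A | {R} reaches {C,E,Q,V}.
Q ∈ reach(A|{R}) ⇒ A ⊥̸ Q | {R}.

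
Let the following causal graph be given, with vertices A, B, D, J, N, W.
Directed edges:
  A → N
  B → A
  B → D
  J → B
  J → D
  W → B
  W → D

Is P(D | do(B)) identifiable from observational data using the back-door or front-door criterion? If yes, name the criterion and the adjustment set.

P(D|do(B)): backdoor, adjust for {J, W}.

desc(B)\{B}={A,D,N}; candidates ⊆ {J,W}.
size 0: {}; under {} B still reaches {D,J,W} ∋ D.
size 1: {J}, {W}; under {J} B still reaches {D,W} ∋ D.
{J,W}: B⊥D given {J,W} in G with B→· removed — back-door holds.
P(D|do(B)) = Σ_{J,W} P(D|B,J,W)·P(J,W).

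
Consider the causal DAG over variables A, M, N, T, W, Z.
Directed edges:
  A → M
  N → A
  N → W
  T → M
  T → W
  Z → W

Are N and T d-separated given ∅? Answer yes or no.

Yes — N ⊥ T | ∅.

Bayes-Ball from N | ∅ reaches {A,M,W}.
T ∉ reach(N|∅) ⇒ N ⊥ T | ∅.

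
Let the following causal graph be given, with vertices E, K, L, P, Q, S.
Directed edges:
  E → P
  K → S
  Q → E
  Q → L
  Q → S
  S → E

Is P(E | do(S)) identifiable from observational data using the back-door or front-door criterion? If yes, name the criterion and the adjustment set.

desc(S)\{S}={E,P}; candidates ⊆ {K,L,Q}.
size 0: {}; under {} S still reaches {E,K,L,P,Q} ∋ E.
{Q}: S⊥E given {Q} in G with S→· removed — back-door holds.
P(E|do(S)) = Σ_{Q} P(E|S,Q)·P(Q).

P(E|do(S)): backdoor, adjust for {Q}.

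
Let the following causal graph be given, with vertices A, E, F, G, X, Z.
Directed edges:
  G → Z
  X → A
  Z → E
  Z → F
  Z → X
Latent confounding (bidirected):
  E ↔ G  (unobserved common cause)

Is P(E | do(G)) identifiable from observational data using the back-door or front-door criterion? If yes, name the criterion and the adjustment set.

P(E|do(G)): frontdoor, adjust for {Z}.

desc(G)\{G}={A,E,F,X,Z}; candidates ⊆ {—}.
G↔E: latent back-door arc(s) into G.
size 0: {}; under {} G still reaches {E} ∋ E.
G↔E cannot be blocked by any observed set — no back-door set.
{Z}: (i) intercepts every directed G→E path; (ii) no back-door G→{Z}; (iii) {G} blocks every back-door {Z}→E. Front-door holds.
P(E|do(G)) = Σ_{Z} P(Z|G) Σ_{G'} P(E|Z,G')P(G').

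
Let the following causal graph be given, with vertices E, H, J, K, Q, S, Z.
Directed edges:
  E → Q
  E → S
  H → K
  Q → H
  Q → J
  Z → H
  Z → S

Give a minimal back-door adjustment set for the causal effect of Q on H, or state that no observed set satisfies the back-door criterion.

desc(Q)\{Q}={H,J,K}; candidates ⊆ {E,S,Z}.
∅: Q⊥H given ∅ in G with Q→· removed — back-door holds.

Q→H: minimal back-door set ∅.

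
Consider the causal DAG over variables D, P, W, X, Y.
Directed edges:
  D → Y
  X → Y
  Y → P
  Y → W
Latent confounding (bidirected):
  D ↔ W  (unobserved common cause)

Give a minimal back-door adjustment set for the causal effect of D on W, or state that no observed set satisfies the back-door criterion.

desc(D)\{D}={P,W,Y}; candidates ⊆ {X}.
D↔W: latent back-door arc(s) into D.
size 0: {}; under {} D still reaches {W} ∋ W.
size 1: {X}; under {X} D still reaches {W} ∋ W.
D↔W cannot be blocked by any observed set — no back-door set.

D→W: no observed back-door set.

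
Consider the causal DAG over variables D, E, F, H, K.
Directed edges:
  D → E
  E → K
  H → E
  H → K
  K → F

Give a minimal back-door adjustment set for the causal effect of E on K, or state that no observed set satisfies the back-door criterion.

desc(E)\{E}={F,K}; candidates ⊆ {D,H}.
size 0: {}; under {} E still reaches {D,F,H,K} ∋ K.
{H}: E⊥K given {H} in G with E→· removed — back-door holds.

E→K: minimal back-door set {H}.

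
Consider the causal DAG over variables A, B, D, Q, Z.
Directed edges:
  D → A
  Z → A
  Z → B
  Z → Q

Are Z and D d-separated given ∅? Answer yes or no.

Bayes-Ball from Z | ∅ reaches {A,B,Q}.
D ∉ reach(Z|∅) ⇒ Z ⊥ D | ∅.

Yes — Z ⊥ D | ∅.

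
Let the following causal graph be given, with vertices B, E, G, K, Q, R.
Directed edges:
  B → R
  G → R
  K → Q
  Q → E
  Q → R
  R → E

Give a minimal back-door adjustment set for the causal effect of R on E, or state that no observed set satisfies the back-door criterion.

desc(R)\{R}={E}; candidates ⊆ {B,G,K,Q}.
size 0: {}; under {} R still reaches {B,E,G,K,Q} ∋ E.
{Q}: R⊥E given {Q} in G with R→· removed — back-door holds.

R→E: minimal back-door set {Q}.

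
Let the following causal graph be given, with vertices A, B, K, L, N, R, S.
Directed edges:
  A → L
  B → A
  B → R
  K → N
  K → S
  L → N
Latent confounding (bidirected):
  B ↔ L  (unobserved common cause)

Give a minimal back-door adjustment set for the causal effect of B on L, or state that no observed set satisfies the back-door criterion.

desc(B)\{B}={A,L,N,R}; candidates ⊆ {K,S}.
B↔L: latent back-door arc(s) into B.
size 0: {}; under {} B still reaches {L,N} ∋ L.
size 1: {K}, {S}; under {K} B still reaches {L,N} ∋ L.
size 2: {K,S}; under {K,S} B still reaches {L,N} ∋ L.
B↔L cannot be blocked by any observed set — no back-door set.

B→L: no observed back-door set.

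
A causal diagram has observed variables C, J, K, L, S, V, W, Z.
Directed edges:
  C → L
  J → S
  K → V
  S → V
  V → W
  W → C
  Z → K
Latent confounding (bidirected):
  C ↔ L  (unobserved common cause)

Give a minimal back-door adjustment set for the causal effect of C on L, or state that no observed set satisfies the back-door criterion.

desc(C)\{C}={L}; candidates ⊆ {J,K,S,V,W,Z}.
C↔L: latent back-door arc(s) into C.
size 0: {}; under {} C still reaches {J,K,L,S,V,W,Z} ∋ L.
size 1: {J}, {K}, {S} …(+3); under {J} C still reaches {K,L,S,V,W,Z} ∋ L.
size 2: {J,K}, {J,S}, {J,V} …(+12); under {J,K} C still reaches {L,S,V,W} ∋ L.
C↔L cannot be blocked by any observed set — no back-door set.

C→L: no observed back-door set.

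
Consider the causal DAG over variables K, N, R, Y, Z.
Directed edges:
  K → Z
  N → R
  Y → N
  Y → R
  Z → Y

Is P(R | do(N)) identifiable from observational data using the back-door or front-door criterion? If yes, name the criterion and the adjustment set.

P(R|do(N)): backdoor, adjust for {Y}.

desc(N)\{N}={R}; candidates ⊆ {K,Y,Z}.
size 0: {}; under {} N still reaches {K,R,Y,Z} ∋ R.
{Y}: N⊥R given {Y} in G with N→· removed — back-door holds.
P(R|do(N)) = Σ_{Y} P(R|N,Y)·P(Y).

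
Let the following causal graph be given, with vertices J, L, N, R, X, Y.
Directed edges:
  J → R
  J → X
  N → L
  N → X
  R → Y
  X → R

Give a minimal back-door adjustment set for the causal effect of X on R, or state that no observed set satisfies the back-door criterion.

desc(X)\{X}={R,Y}; candidates ⊆ {J,L,N}.
size 0: {}; under {} X still reaches {J,L,N,R,Y} ∋ R.
{J}: X⊥R given {J} in G with X→· removed — back-door holds.

X→R: minimal back-door set {J}.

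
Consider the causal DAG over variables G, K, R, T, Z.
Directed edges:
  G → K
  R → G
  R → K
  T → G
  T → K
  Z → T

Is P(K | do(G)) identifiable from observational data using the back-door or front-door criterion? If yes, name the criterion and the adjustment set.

desc(G)\{G}={K}; candidates ⊆ {R,T,Z}.
size 0: {}; under {} G still reaches {K,R,T,Z} ∋ K.
size 1: {R}, {T}, {Z}; under {R} G still reaches {K,T,Z} ∋ K.
{R,T}: G⊥K given {R,T} in G with G→· removed — back-door holds.
P(K|do(G)) = Σ_{R,T} P(K|G,R,T)·P(R,T).

P(K|do(G)): backdoor, adjust for {R, T}.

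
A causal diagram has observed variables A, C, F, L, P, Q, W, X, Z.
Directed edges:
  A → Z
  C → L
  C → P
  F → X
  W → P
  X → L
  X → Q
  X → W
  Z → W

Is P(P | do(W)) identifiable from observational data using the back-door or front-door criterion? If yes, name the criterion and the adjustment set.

P(P|do(W)): backdoor, adjust for ∅.

desc(W)\{W}={P}; candidates ⊆ {A,C,F,L,Q,X,Z}.
∅: W⊥P given ∅ in G with W→· removed — back-door holds.
P(P|do(W)) = P(P|W) — no adjustment needed.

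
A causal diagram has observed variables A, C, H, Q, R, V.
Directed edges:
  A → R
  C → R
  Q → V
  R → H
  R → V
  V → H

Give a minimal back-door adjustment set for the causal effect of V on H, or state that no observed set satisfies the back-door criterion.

V→H: minimal back-door set {R}.

desc(V)\{V}={H}; candidates ⊆ {A,C,Q,R}.
size 0: {}; under {} V still reaches {A,C,H,Q,R} ∋ H.
{R}: V⊥H given {R} in G with V→· removed — back-door holds.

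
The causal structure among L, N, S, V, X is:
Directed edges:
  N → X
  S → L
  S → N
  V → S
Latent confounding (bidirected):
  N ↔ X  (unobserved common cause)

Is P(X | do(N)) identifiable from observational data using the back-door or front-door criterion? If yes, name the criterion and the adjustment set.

desc(N)\{N}={X}; candidates ⊆ {L,S,V}.
N↔X: latent back-door arc(s) into N.
size 0: {}; under {} N still reaches {L,S,V,X} ∋ X.
size 1: {L}, {S}, {V}; under {L} N still reaches {S,V,X} ∋ X.
size 2: {L,S}, {L,V}, {S,V}; under {L,S} N still reaches {X} ∋ X.
N↔X cannot be blocked by any observed set — no back-door set.
No mediator lies on a directed N→…→X path.
Neither criterion identifies P(X|do(N)) in this graph.

P(X|do(N)): not identifiable (no BD/FD set).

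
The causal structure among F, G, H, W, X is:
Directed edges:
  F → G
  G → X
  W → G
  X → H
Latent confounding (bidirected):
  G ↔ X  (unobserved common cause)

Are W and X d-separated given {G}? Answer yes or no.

No — W and X are d-connected given {G}.

Bayes-Ball from W | {G} reaches {F,H,X}.
X ∈ reach(W|{G}) ⇒ W ⊥̸ X | {G}.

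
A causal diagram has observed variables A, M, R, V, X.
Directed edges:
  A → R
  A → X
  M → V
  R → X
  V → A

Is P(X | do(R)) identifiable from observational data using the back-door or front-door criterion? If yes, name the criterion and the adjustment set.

desc(R)\{R}={X}; candidates ⊆ {A,M,V}.
size 0: {}; under {} R still reaches {A,M,V,X} ∋ X.
{A}: R⊥X given {A} in G with R→· removed — back-door holds.
P(X|do(R)) = Σ_{A} P(X|R,A)·P(A).

P(X|do(R)): backdoor, adjust for {A}.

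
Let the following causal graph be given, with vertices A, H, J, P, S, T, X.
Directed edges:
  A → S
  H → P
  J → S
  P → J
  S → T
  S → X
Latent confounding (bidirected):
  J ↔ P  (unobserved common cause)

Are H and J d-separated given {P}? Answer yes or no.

No — H and J are d-connected given {P}.

Bayes-Ball from H | {P} reaches {J,S,T,X}.
J ∈ reach(H|{P}) ⇒ H ⊥̸ J | {P}.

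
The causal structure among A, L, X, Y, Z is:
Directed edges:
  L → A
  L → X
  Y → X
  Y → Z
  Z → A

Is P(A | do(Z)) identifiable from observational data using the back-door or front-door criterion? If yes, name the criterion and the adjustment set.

desc(Z)\{Z}={A}; candidates ⊆ {L,X,Y}.
∅: Z⊥A given ∅ in G with Z→· removed — back-door holds.
P(A|do(Z)) = P(A|Z) — no adjustment needed.

P(A|do(Z)): backdoor, adjust for ∅.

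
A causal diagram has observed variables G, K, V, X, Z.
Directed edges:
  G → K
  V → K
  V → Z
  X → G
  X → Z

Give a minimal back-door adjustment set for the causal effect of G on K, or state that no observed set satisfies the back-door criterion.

desc(G)\{G}={K}; candidates ⊆ {V,X,Z}.
∅: G⊥K given ∅ in G with G→· removed — back-door holds.

G→K: minimal back-door set ∅.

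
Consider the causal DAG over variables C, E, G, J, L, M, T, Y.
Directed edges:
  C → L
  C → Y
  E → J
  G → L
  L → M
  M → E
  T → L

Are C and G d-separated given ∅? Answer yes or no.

Yes — C ⊥ G | ∅.

Bayes-Ball from C | ∅ reaches {E,J,L,M,Y}.
G ∉ reach(C|∅) ⇒ C ⊥ G | ∅.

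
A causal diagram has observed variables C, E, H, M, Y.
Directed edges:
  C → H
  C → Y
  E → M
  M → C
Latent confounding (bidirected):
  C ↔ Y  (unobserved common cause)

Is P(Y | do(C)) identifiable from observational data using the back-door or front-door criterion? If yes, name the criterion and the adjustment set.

desc(C)\{C}={H,Y}; candidates ⊆ {E,M}.
C↔Y: latent back-door arc(s) into C.
size 0: {}; under {} C still reaches {E,M,Y} ∋ Y.
size 1: {E}, {M}; under {E} C still reaches {M,Y} ∋ Y.
size 2: {E,M}; under {E,M} C still reaches {Y} ∋ Y.
C↔Y cannot be blocked by any observed set — no back-door set.
No mediator lies on a directed C→…→Y path.
Neither criterion identifies P(Y|do(C)) in this graph.

P(Y|do(C)): not identifiable (no BD/FD set).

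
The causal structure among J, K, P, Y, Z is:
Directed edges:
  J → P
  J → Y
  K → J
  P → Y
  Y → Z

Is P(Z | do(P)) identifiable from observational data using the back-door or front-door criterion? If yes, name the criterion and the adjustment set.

P(Z|do(P)): backdoor, adjust for {J}.

desc(P)\{P}={Y,Z}; candidates ⊆ {J,K}.
size 0: {}; under {} P still reaches {J,K,Y,Z} ∋ Z.
{J}: P⊥Z given {J} in G with P→· removed — back-door holds.
P(Z|do(P)) = Σ_{J} P(Z|P,J)·P(J).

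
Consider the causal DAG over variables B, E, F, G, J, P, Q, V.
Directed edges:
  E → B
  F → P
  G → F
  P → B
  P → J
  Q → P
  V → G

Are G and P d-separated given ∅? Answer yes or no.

Bayes-Ball from G | ∅ reaches {B,F,J,P,V}.
P ∈ reach(G|∅) ⇒ G ⊥̸ P | ∅.

No — G and P are d-connected given ∅.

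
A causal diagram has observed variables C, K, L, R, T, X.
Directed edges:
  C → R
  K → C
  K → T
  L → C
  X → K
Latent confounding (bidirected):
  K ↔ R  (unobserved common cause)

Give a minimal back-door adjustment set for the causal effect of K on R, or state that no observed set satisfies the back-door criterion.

desc(K)\{K}={C,R,T}; candidates ⊆ {L,X}.
K↔R: latent back-door arc(s) into K.
size 0: {}; under {} K still reaches {R,X} ∋ R.
size 1: {L}, {X}; under {L} K still reaches {R,X} ∋ R.
size 2: {L,X}; under {L,X} K still reaches {R} ∋ R.
K↔R cannot be blocked by any observed set — no back-door set.

K→R: no observed back-door set.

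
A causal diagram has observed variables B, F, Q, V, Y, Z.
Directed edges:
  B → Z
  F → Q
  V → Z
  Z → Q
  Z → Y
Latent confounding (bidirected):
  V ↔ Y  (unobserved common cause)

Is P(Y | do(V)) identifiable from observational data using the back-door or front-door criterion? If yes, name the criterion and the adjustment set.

P(Y|do(V)): frontdoor, adjust for {Z}.

desc(V)\{V}={Q,Y,Z}; candidates ⊆ {B,F}.
V↔Y: latent back-door arc(s) into V.
size 0: {}; under {} V still reaches {Y} ∋ Y.
size 1: {B}, {F}; under {B} V still reaches {Y} ∋ Y.
size 2: {B,F}; under {B,F} V still reaches {Y} ∋ Y.
V↔Y cannot be blocked by any observed set — no back-door set.
{Z}: (i) intercepts every directed V→Y path; (ii) no back-door V→{Z}; (iii) {V} blocks every back-door {Z}→Y. Front-door holds.
P(Y|do(V)) = Σ_{Z} P(Z|V) Σ_{V'} P(Y|Z,V')P(V').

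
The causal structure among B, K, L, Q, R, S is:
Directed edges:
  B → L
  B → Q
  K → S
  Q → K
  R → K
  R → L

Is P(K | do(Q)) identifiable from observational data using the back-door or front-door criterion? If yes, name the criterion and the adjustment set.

desc(Q)\{Q}={K,S}; candidates ⊆ {B,L,R}.
∅: Q⊥K given ∅ in G with Q→· removed — back-door holds.
P(K|do(Q)) = P(K|Q) — no adjustment needed.

P(K|do(Q)): backdoor, adjust for ∅.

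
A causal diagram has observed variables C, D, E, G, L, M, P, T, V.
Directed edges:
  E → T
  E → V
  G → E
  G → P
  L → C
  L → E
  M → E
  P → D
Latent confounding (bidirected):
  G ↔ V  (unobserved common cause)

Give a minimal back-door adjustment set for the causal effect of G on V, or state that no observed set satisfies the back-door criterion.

desc(G)\{G}={D,E,P,T,V}; candidates ⊆ {C,L,M}.
G↔V: latent back-door arc(s) into G.
size 0: {}; under {} G still reaches {V} ∋ V.
size 1: {C}, {L}, {M}; under {C} G still reaches {V} ∋ V.
size 2: {C,L}, {C,M}, {L,M}; under {C,L} G still reaches {V} ∋ V.
G↔V cannot be blocked by any observed set — no back-door set.

G→V: no observed back-door set.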